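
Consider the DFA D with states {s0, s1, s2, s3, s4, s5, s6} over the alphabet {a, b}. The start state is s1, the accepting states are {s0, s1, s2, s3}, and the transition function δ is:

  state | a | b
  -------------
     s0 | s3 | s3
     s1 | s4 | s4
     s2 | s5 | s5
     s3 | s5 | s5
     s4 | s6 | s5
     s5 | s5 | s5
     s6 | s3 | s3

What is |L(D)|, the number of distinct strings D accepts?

5

The useful subgraph on states {s1, s3, s4, s6} is acyclic, so L(D) is finite; the longest accepting path visits 4 useful states, giving maximum string length 3.
Counting accepting paths from s1 by length: 1 of length 0, 4 of length 3. Total 5.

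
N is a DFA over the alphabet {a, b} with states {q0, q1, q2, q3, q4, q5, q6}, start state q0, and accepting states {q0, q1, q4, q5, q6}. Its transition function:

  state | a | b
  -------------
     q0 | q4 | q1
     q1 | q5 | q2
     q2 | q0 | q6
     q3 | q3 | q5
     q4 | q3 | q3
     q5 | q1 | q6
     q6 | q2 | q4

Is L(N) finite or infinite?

infinite

State q0 is reachable from the start and can reach an accepting state, and it lies on the cycle q0 → q1 → q2 → q0.
Traversing that cycle any number of times yields accepted strings of unbounded length, so the language is infinite.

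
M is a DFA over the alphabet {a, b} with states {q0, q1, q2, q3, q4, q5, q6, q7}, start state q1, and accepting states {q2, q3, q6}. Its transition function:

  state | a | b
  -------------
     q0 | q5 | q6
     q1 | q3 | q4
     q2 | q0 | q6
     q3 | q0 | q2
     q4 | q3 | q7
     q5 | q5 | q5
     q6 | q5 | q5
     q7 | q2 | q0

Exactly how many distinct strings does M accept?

14

The useful subgraph on states {q0, q1, q2, q3, q4, q6, q7} is acyclic, so L(M) is finite; the longest accepting path visits 6 useful states, giving maximum string length 5.
Counting accepting paths from q1 by length: 1 of length 1, 2 of length 2, 4 of length 3, 5 of length 4, 2 of length 5. Total 14.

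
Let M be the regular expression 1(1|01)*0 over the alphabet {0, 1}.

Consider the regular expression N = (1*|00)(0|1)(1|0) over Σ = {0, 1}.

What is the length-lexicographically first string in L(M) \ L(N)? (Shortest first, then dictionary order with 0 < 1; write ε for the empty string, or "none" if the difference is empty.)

1010

The string 1010 is accepted by M but not by N.
No shorter string lies in the difference, and 1010 is the lexicographically first length-4 string in L(M) \ L(N).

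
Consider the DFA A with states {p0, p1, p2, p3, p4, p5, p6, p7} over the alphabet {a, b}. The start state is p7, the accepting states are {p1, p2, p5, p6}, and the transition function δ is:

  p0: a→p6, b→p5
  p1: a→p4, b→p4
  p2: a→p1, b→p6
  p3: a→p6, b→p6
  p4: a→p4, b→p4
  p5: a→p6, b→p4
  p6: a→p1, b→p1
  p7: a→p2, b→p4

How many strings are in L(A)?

The useful subgraph on states {p1, p2, p6, p7} is acyclic, so L(A) is finite; the longest accepting path visits 4 useful states, giving maximum string length 3.
Counting accepting paths from p7 by length: 1 of length 1, 2 of length 2, 2 of length 3. Total 5.

5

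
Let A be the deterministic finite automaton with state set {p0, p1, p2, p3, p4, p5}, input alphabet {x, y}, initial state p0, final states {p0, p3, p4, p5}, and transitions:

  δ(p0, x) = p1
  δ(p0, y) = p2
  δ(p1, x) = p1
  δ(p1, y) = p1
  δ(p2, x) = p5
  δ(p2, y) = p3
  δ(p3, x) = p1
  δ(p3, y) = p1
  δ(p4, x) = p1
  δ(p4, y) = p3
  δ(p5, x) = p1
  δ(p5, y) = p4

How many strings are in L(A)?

5

The useful subgraph on states {p0, p2, p3, p4, p5} is acyclic, so L(A) is finite; the longest accepting path visits 5 useful states, giving maximum string length 4.
Counting accepting paths from p0 by length: 1 of length 0, 2 of length 2, 1 of length 3, 1 of length 4. Total 5.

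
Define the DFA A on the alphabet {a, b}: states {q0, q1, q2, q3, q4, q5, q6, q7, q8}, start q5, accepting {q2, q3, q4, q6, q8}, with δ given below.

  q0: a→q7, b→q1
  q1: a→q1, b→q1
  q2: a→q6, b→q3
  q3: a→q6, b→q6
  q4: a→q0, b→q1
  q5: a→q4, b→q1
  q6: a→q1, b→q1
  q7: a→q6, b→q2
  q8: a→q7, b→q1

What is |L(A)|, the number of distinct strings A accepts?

The useful subgraph on states {q0, q2, q3, q4, q5, q6, q7} is acyclic, so L(A) is finite; the longest accepting path visits 7 useful states, giving maximum string length 6.
Counting accepting paths from q5 by length: 1 of length 1, 2 of length 4, 2 of length 5, 2 of length 6. Total 7.

7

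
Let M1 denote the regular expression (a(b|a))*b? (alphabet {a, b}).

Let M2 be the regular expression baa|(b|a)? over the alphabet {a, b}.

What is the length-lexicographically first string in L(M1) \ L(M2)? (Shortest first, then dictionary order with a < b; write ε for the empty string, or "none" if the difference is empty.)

aa

The string aa is accepted by M1 but not by M2.
No shorter string lies in the difference, and aa is the lexicographically first length-2 string in L(M1) \ L(M2).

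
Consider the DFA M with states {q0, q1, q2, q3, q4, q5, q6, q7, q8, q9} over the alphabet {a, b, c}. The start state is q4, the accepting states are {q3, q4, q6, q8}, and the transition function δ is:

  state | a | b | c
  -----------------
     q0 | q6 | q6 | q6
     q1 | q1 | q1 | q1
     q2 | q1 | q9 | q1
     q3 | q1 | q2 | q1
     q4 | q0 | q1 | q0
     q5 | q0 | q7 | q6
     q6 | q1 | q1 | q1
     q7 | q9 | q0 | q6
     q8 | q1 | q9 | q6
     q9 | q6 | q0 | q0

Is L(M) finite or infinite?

finite

The useful states (reachable from q4 and able to reach an accepting state) are {q0, q4, q6}.
Restricted to these states the transition graph has no cycle, so every accepting path has bounded length and L is finite.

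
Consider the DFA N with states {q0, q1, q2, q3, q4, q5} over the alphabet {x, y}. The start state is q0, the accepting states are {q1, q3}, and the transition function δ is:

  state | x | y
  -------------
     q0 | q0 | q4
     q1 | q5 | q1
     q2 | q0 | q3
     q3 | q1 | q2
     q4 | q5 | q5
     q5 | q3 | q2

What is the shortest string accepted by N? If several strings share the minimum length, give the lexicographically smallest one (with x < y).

yxx

A breadth-first search from q0 reaches an accepting state first via the path q0 → q4 → q5 → q3 on input yxx.
No string of length < 3 is accepted (BFS exhausts all shorter strings without reaching an accepting state), and yxx is the lexicographically least accepting string of length 3.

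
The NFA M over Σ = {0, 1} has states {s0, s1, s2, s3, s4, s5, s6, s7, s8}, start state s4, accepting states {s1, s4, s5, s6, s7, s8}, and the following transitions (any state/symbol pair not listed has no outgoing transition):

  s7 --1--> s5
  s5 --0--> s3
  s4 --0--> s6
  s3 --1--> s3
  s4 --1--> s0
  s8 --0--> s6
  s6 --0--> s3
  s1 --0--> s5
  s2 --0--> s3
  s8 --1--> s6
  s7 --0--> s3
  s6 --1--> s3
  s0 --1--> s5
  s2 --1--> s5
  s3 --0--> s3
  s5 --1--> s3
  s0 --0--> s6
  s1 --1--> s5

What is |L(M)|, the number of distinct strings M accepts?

The useful subgraph on states {s0, s4, s5, s6} is acyclic, so L(M) is finite; the longest accepting path visits 3 useful states, giving maximum string length 2.
Counting accepting paths from s4 by length: 1 of length 0, 1 of length 1, 2 of length 2. Total 4.

4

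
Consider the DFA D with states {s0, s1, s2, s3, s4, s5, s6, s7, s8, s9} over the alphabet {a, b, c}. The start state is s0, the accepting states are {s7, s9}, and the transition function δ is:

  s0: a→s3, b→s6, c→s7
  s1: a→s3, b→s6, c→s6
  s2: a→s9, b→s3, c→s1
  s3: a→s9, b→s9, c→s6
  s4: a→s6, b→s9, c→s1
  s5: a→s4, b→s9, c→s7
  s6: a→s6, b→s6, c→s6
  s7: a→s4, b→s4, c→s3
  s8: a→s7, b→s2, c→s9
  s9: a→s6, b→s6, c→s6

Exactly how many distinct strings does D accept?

The useful subgraph on states {s0, s1, s3, s4, s7, s9} is acyclic, so L(D) is finite; the longest accepting path visits 6 useful states, giving maximum string length 5.
Counting accepting paths from s0 by length: 1 of length 1, 2 of length 2, 4 of length 3, 4 of length 5. Total 11.

11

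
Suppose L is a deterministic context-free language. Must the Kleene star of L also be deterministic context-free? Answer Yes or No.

L = {c aⁿbⁿ : n≥0} ∪ {cc aⁿb²ⁿ : n≥0} is a DCFL (the number of leading c's fixes which ratio the DPDA checks), but L* is not. Every word of L starts with c, so in a factorisation of the string cc aⁱbʲ (i≥1) into words of L each factor begins at one of the two c's: either the whole string is a single word of L (forcing j = 2i), or it splits as c · (c aⁱbʲ) with c ∈ L (take n = 0) and c aⁱbʲ ∈ L (forcing j = i). Thus L* ∩ cca⁺b* = {cc aⁿbⁿ : n≥1} ∪ {cc aⁿb²ⁿ : n≥1}. A DPDA for L* would give one for this intersection with a regular set, and, started from its configuration after reading cc, one for {aⁿbⁿ : n≥1} ∪ {aⁿb²ⁿ : n≥1}, which no deterministic PDA accepts (a DPDA for it would have a single run on aⁿb²ⁿ, accepting after the prefix aⁿbⁿ and accepting again after n more b's; an ordinary PDA that simulates it on a's and b's and, at any moment when it is accepting, may switch to reading only a fresh letter d while feeding each d to the simulation as a b, would accept aⁱbʲdᵏ (k≥1) exactly when both aⁱbʲ and aⁱbʲ⁺ᵏ are in the language, i.e. its language intersected with the regular set a*b*d⁺ would be exactly {aⁿbⁿdⁿ : n≥1} — impossible, since context-free languages are closed under intersection with regular sets and {aⁿbⁿdⁿ} is not context-free). So L* is not a DCFL.

No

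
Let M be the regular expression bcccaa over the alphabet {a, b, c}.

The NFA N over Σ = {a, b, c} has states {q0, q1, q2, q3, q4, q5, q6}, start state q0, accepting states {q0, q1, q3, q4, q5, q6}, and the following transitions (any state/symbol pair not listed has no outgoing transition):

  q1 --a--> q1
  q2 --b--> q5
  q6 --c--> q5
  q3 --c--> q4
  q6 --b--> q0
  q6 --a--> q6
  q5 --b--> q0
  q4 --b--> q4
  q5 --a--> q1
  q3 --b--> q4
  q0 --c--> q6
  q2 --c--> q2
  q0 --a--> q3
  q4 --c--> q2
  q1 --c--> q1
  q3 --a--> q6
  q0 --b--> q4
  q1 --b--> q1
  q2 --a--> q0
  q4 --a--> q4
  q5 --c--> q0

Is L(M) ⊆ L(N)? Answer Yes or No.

Converting the expression M to a DFA (subset construction, then merging equivalent states) gives the minimal DFA with states {m0, m1, m2, m3, m4, m5, m6, m7}, start state m0, accepting states {m7} and transitions m0: a→m1, b→m2, c→m1; m1: a→m1, b→m1, c→m1; m2: a→m1, b→m1, c→m3; m3: a→m1, b→m1, c→m4; m4: a→m1, b→m1, c→m5; m5: a→m6, b→m1, c→m1; m6: a→m7, b→m1, c→m1; m7: a→m1, b→m1, c→m1.
Exploring the product automaton M × N from the start pair (m0, q0), following both machines on each input symbol, reaches 14 state pairs: (m0, q0), (m1, q3), (m2, q4), (m1, q6), (m1, q4), (m3, q2), (m1, q0), (m1, q5), (m1, q2), (m4, q2), (m1, q1), (m5, q2), (m6, q0), (m7, q3).
M accepts in {m7} and N accepts in {q0, q1, q3, q4, q5, q6}. The reachable pairs whose M-component is accepting are (m7, q3); in each of them the N-component is accepting too, so the product for L(M) \ L(N) (M-component accepting, N-component rejecting) has no reachable accepting pair and the difference is empty.
Hence every string in L(M) is also in L(N).

Yes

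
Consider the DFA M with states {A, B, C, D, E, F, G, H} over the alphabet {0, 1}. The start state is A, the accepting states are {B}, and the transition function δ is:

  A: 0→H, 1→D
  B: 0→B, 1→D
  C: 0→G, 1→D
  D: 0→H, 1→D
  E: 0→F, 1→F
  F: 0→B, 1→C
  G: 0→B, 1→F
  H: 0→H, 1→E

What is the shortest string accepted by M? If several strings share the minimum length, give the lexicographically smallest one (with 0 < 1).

0100

A breadth-first search from A reaches an accepting state first via the path A → H → E → F → B on input 0100.
No string of length < 4 is accepted (BFS exhausts all shorter strings without reaching an accepting state), and 0100 is the lexicographically least accepting string of length 4.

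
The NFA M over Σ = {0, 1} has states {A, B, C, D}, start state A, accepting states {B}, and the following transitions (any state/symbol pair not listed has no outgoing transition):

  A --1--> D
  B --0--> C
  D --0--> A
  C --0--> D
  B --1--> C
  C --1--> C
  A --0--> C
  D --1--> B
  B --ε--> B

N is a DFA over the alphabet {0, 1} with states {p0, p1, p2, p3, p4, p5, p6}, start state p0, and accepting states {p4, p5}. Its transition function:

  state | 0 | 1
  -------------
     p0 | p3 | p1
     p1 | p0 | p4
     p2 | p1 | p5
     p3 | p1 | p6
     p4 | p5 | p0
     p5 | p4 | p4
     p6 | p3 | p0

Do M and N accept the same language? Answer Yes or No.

The string 0101 is accepted by M but rejected by N.
So L(M) ≠ L(N).

No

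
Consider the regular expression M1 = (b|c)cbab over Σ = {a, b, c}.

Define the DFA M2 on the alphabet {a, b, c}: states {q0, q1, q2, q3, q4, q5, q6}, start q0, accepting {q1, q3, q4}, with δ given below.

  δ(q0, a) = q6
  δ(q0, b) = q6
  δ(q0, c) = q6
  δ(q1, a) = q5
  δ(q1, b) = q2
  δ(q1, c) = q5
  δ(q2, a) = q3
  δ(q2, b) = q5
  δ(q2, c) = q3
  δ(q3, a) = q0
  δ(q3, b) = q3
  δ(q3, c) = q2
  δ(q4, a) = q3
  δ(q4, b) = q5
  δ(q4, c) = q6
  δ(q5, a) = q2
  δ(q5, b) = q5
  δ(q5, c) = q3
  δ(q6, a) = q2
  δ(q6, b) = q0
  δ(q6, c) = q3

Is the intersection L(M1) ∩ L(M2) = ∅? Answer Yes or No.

Yes

Converting the expression M1 to a DFA (subset construction, then merging equivalent states) gives the minimal DFA with states {r0, r1, r2, r3, r4, r5, r6}, start state r0, accepting states {r6} and transitions r0: a→r1, b→r2, c→r2; r1: a→r1, b→r1, c→r1; r2: a→r1, b→r1, c→r3; r3: a→r1, b→r4, c→r1; r4: a→r5, b→r1, c→r1; r5: a→r1, b→r6, c→r1; r6: a→r1, b→r1, c→r1.
Exploring the product automaton M1 × M2 from the start pair (r0, q0), following both machines on each input symbol, reaches 11 state pairs: (r0, q0), (r1, q6), (r2, q6), (r1, q2), (r1, q0), (r1, q3), (r3, q3), (r1, q5), (r4, q3), (r5, q0), (r6, q6).
M1 accepts in {r6} and M2 accepts in {q1, q3, q4}; no reachable pair has both components accepting, so no string drives both machines to acceptance simultaneously and L(M1) ∩ L(M2) = ∅.
So no string is accepted by both, and the intersection is empty.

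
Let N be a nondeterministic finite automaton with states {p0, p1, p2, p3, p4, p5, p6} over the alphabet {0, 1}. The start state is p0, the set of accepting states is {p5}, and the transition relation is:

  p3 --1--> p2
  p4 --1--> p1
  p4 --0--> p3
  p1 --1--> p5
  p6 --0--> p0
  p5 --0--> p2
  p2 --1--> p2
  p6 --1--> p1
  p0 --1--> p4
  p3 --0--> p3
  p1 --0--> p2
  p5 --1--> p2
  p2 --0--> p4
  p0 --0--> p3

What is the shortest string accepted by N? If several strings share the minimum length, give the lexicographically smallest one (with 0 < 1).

111

A breadth-first search from p0 reaches an accepting state first via the path p0 → p4 → p1 → p5 on input 111.
No string of length < 3 is accepted (BFS exhausts all shorter strings without reaching an accepting state), and 111 is the lexicographically least accepting string of length 3.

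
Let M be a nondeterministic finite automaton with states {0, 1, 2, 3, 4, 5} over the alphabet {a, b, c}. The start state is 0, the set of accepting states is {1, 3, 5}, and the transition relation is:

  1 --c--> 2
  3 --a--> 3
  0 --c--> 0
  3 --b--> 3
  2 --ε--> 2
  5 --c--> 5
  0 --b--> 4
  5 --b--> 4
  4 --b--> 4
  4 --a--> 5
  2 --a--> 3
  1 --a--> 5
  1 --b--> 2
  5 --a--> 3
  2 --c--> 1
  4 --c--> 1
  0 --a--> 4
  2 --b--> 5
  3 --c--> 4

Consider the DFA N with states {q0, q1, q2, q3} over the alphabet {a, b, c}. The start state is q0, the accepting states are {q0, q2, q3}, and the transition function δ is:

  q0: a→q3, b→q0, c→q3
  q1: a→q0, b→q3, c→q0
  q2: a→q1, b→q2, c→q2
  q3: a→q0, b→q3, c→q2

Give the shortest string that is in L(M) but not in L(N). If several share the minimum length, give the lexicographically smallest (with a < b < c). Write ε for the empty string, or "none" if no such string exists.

The string aca is accepted by M but not by N.
No shorter string lies in the difference, and aca is the lexicographically first length-3 string in L(M) \ L(N).

aca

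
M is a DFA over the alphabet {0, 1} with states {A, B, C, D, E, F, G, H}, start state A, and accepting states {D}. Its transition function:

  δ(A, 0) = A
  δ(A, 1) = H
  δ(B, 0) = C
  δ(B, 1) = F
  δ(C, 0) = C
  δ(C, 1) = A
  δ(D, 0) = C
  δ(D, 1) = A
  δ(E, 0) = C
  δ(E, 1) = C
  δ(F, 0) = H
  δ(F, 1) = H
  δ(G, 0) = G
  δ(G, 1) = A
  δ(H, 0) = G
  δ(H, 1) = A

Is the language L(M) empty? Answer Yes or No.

The states reachable from the start state are {A, G, H}.
None of the accepting states {D} is reachable, so no string is accepted and L(M) = ∅.

Yes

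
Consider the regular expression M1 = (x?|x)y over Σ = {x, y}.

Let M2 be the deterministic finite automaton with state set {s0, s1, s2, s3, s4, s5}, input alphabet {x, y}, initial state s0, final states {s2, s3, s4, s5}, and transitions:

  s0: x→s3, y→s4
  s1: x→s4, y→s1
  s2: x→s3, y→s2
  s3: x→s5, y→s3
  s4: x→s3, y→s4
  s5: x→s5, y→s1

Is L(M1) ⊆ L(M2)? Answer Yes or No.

Converting the expression M1 to a DFA (subset construction, then merging equivalent states) gives the minimal DFA with states {r0, r1, r2, r3}, start state r0, accepting states {r2} and transitions r0: x→r1, y→r2; r1: x→r3, y→r2; r2: x→r3, y→r3; r3: x→r3, y→r3.
Exploring the product automaton M1 × M2 from the start pair (r0, s0), following both machines on each input symbol, reaches 8 state pairs: (r0, s0), (r1, s3), (r2, s4), (r3, s5), (r2, s3), (r3, s3), (r3, s4), (r3, s1).
M1 accepts in {r2} and M2 accepts in {s2, s3, s4, s5}. The reachable pairs whose M1-component is accepting are (r2, s4), (r2, s3); in each of them the M2-component is accepting too, so the product for L(M1) \ L(M2) (M1-component accepting, M2-component rejecting) has no reachable accepting pair and the difference is empty.
Hence every string in L(M1) is also in L(M2).

Yes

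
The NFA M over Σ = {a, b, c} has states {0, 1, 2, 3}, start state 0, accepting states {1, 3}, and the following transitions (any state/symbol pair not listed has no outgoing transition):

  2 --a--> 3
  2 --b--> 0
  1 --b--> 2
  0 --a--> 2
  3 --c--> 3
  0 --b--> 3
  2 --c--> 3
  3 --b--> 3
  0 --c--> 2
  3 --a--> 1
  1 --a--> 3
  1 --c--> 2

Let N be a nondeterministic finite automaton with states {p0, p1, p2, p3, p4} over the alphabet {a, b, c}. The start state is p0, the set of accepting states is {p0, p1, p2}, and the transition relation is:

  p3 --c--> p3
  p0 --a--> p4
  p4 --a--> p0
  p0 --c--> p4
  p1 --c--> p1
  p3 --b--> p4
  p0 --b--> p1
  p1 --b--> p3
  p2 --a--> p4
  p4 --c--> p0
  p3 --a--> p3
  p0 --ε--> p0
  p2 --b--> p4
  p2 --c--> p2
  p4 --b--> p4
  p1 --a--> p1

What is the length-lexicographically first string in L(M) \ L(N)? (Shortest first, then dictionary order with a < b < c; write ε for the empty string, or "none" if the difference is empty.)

The string bb is accepted by M but not by N.
No shorter string lies in the difference, and bb is the lexicographically first length-2 string in L(M) \ L(N).

bb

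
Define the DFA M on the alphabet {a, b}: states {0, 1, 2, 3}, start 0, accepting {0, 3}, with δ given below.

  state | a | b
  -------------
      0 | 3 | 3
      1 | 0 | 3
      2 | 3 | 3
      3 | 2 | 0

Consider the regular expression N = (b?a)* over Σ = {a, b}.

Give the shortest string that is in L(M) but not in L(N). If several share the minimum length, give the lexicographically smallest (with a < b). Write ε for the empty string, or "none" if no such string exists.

b

The string b is accepted by M but not by N.
No shorter string lies in the difference, and b is the lexicographically first length-1 string in L(M) \ L(N).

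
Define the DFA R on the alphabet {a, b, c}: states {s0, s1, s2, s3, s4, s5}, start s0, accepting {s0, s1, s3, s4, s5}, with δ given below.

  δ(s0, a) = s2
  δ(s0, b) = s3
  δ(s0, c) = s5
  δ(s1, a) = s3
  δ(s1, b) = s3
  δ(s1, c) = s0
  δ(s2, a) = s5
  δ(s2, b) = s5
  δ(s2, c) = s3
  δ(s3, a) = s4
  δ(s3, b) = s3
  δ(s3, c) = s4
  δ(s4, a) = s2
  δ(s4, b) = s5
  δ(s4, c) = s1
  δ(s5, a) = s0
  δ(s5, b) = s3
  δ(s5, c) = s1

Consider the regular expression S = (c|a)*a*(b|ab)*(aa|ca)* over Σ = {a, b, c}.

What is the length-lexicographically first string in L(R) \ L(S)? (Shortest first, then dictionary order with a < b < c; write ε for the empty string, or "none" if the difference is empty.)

ba

The string ba is accepted by R but not by S.
No shorter string lies in the difference, and ba is the lexicographically first length-2 string in L(R) \ L(S).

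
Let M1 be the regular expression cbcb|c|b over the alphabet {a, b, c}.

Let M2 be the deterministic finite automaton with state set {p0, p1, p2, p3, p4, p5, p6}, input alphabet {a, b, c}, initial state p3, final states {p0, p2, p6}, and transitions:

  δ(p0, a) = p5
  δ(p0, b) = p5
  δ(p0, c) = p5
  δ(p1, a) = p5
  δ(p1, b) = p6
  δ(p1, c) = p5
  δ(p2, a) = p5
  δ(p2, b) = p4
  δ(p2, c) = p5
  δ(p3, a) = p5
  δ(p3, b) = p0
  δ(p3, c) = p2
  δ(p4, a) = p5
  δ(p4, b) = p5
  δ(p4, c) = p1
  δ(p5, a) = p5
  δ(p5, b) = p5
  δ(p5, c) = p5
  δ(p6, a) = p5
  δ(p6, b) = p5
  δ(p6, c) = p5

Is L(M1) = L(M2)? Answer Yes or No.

Yes

Converting the expression M1 to a DFA (subset construction, then merging equivalent states) gives the minimal DFA with states {r0, r1, r2, r3, r4, r5}, start state r0, accepting states {r2, r3} and transitions r0: a→r1, b→r2, c→r3; r1: a→r1, b→r1, c→r1; r2: a→r1, b→r1, c→r1; r3: a→r1, b→r4, c→r1; r4: a→r1, b→r1, c→r5; r5: a→r1, b→r2, c→r1.
Exploring the product automaton M1 × M2 from the start pair (r0, p3), following both machines on each input symbol, reaches 7 state pairs: (r0, p3), (r1, p5), (r2, p0), (r3, p2), (r4, p4), (r5, p1), (r2, p6).
M1 accepts in {r2, r3} and M2 accepts in {p0, p2, p6}. In every reachable pair the two components are either both accepting — (r2, p0), (r3, p2), (r2, p6) — or both non-accepting, so no string is accepted by exactly one of the machines: L(M1) \ L(M2) and L(M2) \ L(M1) are both empty.
Hence every string is accepted by M1 iff it is accepted by M2, and the two languages coincide.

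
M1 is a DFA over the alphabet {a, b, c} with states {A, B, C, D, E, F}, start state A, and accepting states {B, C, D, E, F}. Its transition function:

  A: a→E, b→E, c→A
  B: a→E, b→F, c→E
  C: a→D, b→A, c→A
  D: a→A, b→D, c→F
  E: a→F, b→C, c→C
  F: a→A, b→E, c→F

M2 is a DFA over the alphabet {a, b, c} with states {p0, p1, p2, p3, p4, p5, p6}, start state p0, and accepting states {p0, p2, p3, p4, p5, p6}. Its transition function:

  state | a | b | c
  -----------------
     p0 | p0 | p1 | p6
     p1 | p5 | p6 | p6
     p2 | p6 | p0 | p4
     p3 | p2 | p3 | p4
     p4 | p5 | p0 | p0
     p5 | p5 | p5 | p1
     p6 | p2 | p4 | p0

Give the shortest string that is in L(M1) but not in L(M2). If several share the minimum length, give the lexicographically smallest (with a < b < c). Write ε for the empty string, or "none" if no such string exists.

The string b is accepted by M1 but not by M2.
No shorter string lies in the difference, and b is the lexicographically first length-1 string in L(M1) \ L(M2).

b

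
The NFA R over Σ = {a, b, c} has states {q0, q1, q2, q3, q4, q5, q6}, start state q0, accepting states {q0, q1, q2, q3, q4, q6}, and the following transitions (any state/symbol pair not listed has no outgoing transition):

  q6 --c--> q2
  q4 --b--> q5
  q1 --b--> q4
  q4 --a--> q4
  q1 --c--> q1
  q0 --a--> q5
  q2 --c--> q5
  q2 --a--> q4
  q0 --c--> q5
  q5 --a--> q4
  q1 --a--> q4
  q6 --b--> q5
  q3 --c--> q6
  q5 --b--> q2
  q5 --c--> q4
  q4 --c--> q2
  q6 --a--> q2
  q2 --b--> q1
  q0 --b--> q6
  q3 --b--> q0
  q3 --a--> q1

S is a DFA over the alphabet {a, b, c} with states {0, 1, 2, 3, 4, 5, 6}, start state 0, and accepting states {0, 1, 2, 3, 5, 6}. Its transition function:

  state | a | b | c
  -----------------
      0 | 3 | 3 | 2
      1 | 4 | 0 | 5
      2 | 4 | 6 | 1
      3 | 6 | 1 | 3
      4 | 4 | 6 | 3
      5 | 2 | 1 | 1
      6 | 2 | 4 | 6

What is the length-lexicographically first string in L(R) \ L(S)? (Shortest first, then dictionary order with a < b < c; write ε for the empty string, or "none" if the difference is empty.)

ca

The string ca is accepted by R but not by S.
No shorter string lies in the difference, and ca is the lexicographically first length-2 string in L(R) \ L(S).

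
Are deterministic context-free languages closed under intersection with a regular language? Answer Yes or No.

Run the DPDA and a DFA for the regular language in lock-step (product of the two finite controls, one shared stack, the DFA component advancing only on genuine input moves); the result is still deterministic and accepts when both components accept.
So the deterministic context-free languages are closed under intersection with a regular language.

Yes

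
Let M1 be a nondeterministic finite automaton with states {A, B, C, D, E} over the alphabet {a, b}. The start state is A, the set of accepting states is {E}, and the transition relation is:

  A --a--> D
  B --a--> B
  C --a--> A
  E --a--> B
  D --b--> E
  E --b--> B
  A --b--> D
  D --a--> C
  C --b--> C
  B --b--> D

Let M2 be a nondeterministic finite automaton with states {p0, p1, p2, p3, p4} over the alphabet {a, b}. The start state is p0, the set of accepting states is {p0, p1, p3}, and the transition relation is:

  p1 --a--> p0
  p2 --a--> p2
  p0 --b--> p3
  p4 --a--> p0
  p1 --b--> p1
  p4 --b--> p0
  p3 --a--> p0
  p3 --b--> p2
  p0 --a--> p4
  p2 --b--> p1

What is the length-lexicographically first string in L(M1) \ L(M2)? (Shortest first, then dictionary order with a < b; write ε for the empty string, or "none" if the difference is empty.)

bb

The string bb is accepted by M1 but not by M2.
No shorter string lies in the difference, and bb is the lexicographically first length-2 string in L(M1) \ L(M2).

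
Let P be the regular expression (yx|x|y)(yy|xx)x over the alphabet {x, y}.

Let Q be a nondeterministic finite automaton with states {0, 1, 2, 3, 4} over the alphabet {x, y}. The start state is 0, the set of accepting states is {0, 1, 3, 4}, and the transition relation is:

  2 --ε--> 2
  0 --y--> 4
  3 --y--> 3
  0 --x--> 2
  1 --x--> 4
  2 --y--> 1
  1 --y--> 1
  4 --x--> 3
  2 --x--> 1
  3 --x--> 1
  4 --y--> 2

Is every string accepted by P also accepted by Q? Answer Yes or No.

Yes

Converting the expression P to a DFA (subset construction, then merging equivalent states) gives the minimal DFA with states {p0, p1, p2, p3, p4, p5, p6, p7, p8, p9, p10}, start state p0, accepting states {p9, p10} and transitions p0: x→p1, y→p2; p1: x→p3, y→p4; p2: x→p5, y→p4; p3: x→p6, y→p7; p4: x→p7, y→p6; p5: x→p8, y→p4; p6: x→p9, y→p7; p7: x→p7, y→p7; p8: x→p10, y→p7; p9: x→p7, y→p7; p10: x→p9, y→p7.
Exploring the product automaton P × Q from the start pair (p0, 0), following both machines on each input symbol, reaches 20 state pairs: (p0, 0), (p1, 2), (p2, 4), (p3, 1), (p4, 1), (p5, 3), (p4, 2), (p6, 4), (p7, 1), (p7, 4), (p6, 1), (p8, 1), (p4, 3), (p9, 3), (p7, 2), (p7, 3), (p9, 4), (p10, 4), (p6, 3), (p9, 1).
P accepts in {p9, p10} and Q accepts in {0, 1, 3, 4}. The reachable pairs whose P-component is accepting are (p9, 3), (p9, 4), (p10, 4), (p9, 1); in each of them the Q-component is accepting too, so the product for L(P) \ L(Q) (P-component accepting, Q-component rejecting) has no reachable accepting pair and the difference is empty.
Hence every string in L(P) is also in L(Q).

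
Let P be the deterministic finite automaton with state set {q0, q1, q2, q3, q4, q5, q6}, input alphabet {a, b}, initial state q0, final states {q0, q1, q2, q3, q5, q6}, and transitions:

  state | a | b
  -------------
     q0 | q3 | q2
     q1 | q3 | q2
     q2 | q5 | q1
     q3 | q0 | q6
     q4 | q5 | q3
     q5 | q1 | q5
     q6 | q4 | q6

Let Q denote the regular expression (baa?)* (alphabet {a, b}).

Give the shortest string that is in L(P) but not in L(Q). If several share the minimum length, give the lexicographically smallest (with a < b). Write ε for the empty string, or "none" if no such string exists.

a

The string a is accepted by P but not by Q.
No shorter string lies in the difference, and a is the lexicographically first length-1 string in L(P) \ L(Q).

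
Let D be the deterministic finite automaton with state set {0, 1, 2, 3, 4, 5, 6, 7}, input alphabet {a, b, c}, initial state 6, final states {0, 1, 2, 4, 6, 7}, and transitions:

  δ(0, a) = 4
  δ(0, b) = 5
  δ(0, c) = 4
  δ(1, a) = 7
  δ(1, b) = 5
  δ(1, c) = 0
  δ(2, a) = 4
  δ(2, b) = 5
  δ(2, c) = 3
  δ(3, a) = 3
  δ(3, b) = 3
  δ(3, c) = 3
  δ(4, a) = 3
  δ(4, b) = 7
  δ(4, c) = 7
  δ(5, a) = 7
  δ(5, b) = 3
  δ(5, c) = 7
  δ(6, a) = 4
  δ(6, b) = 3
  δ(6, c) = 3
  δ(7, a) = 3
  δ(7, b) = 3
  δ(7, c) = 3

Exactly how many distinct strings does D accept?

The useful subgraph on states {4, 6, 7} is acyclic, so L(D) is finite; the longest accepting path visits 3 useful states, giving maximum string length 2.
Counting accepting paths from 6 by length: 1 of length 0, 1 of length 1, 2 of length 2. Total 4.

4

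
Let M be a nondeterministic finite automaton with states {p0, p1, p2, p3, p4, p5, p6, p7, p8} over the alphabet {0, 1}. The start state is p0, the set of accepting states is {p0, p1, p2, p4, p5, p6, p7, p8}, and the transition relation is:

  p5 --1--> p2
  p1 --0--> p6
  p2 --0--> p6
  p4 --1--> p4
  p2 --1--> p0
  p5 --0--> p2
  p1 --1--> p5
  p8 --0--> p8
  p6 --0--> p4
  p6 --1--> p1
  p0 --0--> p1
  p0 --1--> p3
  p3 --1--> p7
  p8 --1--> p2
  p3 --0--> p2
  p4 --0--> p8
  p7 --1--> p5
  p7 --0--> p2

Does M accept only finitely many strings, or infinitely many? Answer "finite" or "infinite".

infinite

State p0 is reachable from the start and can reach an accepting state, and it lies on the cycle p0 → p1 → p5 → p2 → p0.
Traversing that cycle any number of times yields accepted strings of unbounded length, so the language is infinite.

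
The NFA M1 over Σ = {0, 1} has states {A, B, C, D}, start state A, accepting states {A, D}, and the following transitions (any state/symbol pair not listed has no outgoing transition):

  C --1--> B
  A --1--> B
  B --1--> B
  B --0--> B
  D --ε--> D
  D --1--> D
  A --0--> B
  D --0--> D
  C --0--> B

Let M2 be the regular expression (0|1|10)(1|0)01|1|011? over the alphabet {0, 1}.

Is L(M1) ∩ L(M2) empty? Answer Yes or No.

Converting the expression M2 to a DFA (subset construction, then merging equivalent states) gives the minimal DFA with states {r0, r1, r2, r3, r4, r5, r6, r7, r8, r9}, start state r0, accepting states {r2, r4, r8} and transitions r0: 0→r1, 1→r2; r1: 0→r3, 1→r4; r2: 0→r5, 1→r3; r3: 0→r6, 1→r7; r4: 0→r6, 1→r8; r5: 0→r9, 1→r3; r6: 0→r7, 1→r8; r7: 0→r7, 1→r7; r8: 0→r7, 1→r7; r9: 0→r6, 1→r8.
Exploring the product automaton M1 × M2 from the start pair (A, r0), following both machines on each input symbol, reaches 10 state pairs: (A, r0), (B, r1), (B, r2), (B, r3), (B, r4), (B, r5), (B, r6), (B, r7), (B, r8), (B, r9).
M1 accepts in {A, D} and M2 accepts in {r2, r4, r8}; no reachable pair has both components accepting, so no string drives both machines to acceptance simultaneously and L(M1) ∩ L(M2) = ∅.
So no string is accepted by both, and the intersection is empty.

Yes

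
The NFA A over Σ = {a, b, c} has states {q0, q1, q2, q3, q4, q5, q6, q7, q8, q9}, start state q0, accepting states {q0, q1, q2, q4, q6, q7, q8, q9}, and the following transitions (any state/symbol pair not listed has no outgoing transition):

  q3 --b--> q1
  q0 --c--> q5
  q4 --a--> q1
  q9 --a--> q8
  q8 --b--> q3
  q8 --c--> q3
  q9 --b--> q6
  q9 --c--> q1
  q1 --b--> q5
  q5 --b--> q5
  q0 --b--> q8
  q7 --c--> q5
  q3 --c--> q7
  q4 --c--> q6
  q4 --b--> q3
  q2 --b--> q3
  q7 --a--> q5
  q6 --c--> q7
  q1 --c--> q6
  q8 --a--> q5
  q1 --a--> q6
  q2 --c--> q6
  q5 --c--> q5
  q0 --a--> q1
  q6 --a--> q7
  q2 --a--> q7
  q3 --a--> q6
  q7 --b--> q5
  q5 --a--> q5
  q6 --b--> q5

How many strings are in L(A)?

The useful subgraph on states {q0, q1, q3, q6, q7, q8} is acyclic, so L(A) is finite; the longest accepting path visits 6 useful states, giving maximum string length 5.
Counting accepting paths from q0 by length: 1 of length 0, 2 of length 1, 2 of length 2, 10 of length 3, 8 of length 4, 8 of length 5. Total 31.

31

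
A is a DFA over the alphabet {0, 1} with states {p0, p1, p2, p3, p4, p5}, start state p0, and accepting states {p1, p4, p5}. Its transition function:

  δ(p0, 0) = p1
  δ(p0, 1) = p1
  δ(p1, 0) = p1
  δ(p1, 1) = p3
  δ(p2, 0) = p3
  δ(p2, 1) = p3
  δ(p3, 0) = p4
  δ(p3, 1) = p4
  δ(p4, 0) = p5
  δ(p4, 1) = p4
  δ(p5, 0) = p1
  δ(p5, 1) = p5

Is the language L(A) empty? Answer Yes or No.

No

The string 0 is accepted: the run p0 → p1 ends in the accepting state p1.
Since at least one string is accepted, L(A) is not empty.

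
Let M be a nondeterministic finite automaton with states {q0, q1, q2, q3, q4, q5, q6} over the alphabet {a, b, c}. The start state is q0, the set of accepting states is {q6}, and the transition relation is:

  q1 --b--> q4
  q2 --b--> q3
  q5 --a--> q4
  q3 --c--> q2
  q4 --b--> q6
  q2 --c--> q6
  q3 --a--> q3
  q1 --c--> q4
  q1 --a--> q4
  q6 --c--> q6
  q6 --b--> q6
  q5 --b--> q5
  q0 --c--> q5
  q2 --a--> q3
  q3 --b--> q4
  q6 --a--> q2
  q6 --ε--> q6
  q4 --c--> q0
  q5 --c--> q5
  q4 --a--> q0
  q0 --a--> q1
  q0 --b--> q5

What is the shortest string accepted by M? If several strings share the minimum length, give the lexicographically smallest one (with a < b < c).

aab

A breadth-first search from q0 reaches an accepting state first via the path q0 → q1 → q4 → q6 on input aab.
No string of length < 3 is accepted (BFS exhausts all shorter strings without reaching an accepting state), and aab is the lexicographically least accepting string of length 3.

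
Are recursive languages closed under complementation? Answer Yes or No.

Run the decider for L and flip its answer; since the decider halts on every input, this decides the complement.
So the recursive languages are closed under complement.

Yes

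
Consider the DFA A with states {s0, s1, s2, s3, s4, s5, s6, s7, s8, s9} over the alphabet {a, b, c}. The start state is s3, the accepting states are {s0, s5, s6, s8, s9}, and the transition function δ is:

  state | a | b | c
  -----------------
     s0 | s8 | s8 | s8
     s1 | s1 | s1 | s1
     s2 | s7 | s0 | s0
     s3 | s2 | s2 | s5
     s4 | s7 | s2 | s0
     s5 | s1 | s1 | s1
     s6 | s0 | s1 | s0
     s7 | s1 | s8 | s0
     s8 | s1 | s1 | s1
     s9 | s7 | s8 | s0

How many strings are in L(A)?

The useful subgraph on states {s0, s2, s3, s5, s7, s8} is acyclic, so L(A) is finite; the longest accepting path visits 5 useful states, giving maximum string length 4.
Counting accepting paths from s3 by length: 1 of length 1, 4 of length 2, 16 of length 3, 6 of length 4. Total 27.

27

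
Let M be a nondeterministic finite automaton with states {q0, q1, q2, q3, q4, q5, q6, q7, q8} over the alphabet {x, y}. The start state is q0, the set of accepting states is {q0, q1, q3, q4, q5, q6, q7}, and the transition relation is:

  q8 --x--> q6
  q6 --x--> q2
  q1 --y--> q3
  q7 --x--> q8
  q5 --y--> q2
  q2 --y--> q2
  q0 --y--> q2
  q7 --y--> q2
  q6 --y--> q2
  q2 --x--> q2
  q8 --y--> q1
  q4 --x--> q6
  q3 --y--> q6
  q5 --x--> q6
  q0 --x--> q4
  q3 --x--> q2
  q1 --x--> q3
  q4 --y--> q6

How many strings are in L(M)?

The useful subgraph on states {q0, q4, q6} is acyclic, so L(M) is finite; the longest accepting path visits 3 useful states, giving maximum string length 2.
Counting accepting paths from q0 by length: 1 of length 0, 1 of length 1, 2 of length 2. Total 4.

4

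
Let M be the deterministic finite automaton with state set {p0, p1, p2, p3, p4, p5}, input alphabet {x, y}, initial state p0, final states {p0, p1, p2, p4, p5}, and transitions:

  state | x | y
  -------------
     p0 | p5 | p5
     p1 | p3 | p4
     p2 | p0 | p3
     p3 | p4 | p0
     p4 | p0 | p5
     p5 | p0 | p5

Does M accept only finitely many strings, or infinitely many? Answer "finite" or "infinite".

infinite

State p0 is reachable from the start and can reach an accepting state, and it lies on the cycle p0 → p5 → p0.
Traversing that cycle any number of times yields accepted strings of unbounded length, so the language is infinite.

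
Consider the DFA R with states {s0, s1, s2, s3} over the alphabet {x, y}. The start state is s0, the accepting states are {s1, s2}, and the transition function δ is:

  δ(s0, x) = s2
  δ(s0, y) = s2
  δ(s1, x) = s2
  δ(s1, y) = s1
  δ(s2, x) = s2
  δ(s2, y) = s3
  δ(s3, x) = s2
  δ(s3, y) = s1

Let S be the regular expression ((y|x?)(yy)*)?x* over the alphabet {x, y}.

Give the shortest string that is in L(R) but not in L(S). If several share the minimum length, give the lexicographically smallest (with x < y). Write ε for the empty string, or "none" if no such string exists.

xyx

The string xyx is accepted by R but not by S.
No shorter string lies in the difference, and xyx is the lexicographically first length-3 string in L(R) \ L(S).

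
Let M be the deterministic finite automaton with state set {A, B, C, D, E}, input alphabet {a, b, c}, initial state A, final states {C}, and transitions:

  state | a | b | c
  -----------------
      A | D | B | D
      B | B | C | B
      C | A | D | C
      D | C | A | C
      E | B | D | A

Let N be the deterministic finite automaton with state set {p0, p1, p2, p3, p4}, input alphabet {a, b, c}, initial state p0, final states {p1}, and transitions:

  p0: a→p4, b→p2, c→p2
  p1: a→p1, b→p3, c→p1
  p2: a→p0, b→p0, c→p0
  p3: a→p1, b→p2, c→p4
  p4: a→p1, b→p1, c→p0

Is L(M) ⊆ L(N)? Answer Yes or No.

No

The string ac is in L(M) but not in L(N).
So L(M) ⊄ L(N).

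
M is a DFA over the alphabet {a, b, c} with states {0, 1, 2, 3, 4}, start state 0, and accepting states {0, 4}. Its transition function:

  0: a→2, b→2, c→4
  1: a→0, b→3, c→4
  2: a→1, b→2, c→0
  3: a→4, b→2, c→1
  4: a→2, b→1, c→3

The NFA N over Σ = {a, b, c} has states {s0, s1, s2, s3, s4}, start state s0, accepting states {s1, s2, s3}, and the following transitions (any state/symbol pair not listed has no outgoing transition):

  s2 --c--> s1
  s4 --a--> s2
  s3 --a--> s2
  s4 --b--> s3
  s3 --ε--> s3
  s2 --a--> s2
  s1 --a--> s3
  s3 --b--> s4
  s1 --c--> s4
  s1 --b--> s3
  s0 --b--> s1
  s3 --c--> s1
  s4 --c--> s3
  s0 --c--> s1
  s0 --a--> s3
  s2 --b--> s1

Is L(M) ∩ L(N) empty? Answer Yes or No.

The string c is accepted by both M and N.
Hence L(M) ∩ L(N) ≠ ∅.

No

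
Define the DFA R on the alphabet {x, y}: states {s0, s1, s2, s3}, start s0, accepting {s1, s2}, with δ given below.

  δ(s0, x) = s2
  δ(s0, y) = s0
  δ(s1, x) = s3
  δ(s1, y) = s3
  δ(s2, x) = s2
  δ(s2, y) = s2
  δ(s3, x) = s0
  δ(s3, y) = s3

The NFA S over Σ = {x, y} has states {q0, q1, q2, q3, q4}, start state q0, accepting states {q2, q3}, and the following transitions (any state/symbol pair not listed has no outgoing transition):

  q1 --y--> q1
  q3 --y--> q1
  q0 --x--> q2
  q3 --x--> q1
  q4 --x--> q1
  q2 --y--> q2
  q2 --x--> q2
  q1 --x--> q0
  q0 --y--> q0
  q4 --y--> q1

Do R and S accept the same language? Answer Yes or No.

Yes

Exploring the product automaton R × S from the start pair (s0, q0), following both machines on each input symbol, reaches 2 state pairs: (s0, q0), (s2, q2).
R accepts in {s1, s2} and S accepts in {q2, q3}. In every reachable pair the two components are either both accepting — (s2, q2) — or both non-accepting, so no string is accepted by exactly one of the machines: L(R) \ L(S) and L(S) \ L(R) are both empty.
Hence every string is accepted by R iff it is accepted by S, and the two languages coincide.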